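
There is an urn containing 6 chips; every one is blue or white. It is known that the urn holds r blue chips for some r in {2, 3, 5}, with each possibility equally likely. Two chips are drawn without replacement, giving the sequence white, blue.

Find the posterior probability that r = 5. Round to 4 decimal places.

The likelihood of the observed sequence under each hypothesis: P(data | r = 2) = (4/6)(2/5) = 4/15; P(data | r = 3) = (3/6)(3/5) = 3/10; P(data | r = 5) = (1/6)(5/5) = 1/6.
Multiplying each by its prior: 1/3 · 4/15 = 4/45, 1/3 · 3/10 = 1/10, 1/3 · 1/6 = 1/18; these sum to 11/45.
By Bayes' rule, P(r = 5 | data) = (1/18) / (11/45) = 5/22.

0.2273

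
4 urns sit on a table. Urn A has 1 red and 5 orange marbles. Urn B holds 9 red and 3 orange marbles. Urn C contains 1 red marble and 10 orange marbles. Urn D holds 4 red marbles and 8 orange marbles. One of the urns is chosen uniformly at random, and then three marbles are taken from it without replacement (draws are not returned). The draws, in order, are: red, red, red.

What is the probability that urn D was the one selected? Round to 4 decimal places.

Compute the likelihood of the observed sequence for each case: P(data | urn A) = (1/6)(0/5) = 0; P(data | urn B) = (9/12)(8/11)(7/10) = 21/55; P(data | urn C) = (1/11)(0/10) = 0; P(data | urn D) = (4/12)(3/11)(2/10) = 1/55.
Multiplying each by its prior: 1/4 · 0 = 0, 1/4 · 21/55 = 21/220, 1/4 · 0 = 0, 1/4 · 1/55 = 1/220; with total 1/10.
So P(urn D | data) = (1/220) / (1/10) = 1/22.

0.0455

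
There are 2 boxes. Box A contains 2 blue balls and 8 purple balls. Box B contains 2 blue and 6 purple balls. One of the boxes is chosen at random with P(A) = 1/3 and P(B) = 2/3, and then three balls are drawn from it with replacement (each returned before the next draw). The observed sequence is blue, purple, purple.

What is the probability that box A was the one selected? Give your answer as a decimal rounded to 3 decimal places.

0.313

Under each hypothesis, the probability of the observed sequence is: P(data | box A) = (2/10)(8/10)(8/10) = 0.128; P(data | box B) = (2/8)(6/8)(6/8) = 0.14062.
Weighting by the prior gives 1/3 · 0.128 = 0.042667, 2/3 · 0.14062 = 0.09375; these sum to 0.13642.
So P(box A | data) = (0.042667) / (0.13642) = 0.31277.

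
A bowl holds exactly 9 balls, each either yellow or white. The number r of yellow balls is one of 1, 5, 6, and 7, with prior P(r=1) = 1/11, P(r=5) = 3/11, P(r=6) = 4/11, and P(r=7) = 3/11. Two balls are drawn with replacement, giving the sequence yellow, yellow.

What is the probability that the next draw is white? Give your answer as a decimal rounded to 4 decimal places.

Under each hypothesis, the probability of the observed sequence is: P(data | r = 1) = (1/9)(1/9) = 1/81; P(data | r = 5) = (5/9)(5/9) = 25/81; P(data | r = 6) = (6/9)(6/9) = 4/9; P(data | r = 7) = (7/9)(7/9) = 49/81.
Weighting by the prior gives 1/11 · 1/81 = 1/891, 3/11 · 25/81 = 25/297, 4/11 · 4/9 = 16/99, 3/11 · 49/81 = 49/297; with total 367/891.
The posterior is then P(r = 1 | data) = 0.0027248, P(r = 5 | data) = 0.20436, P(r = 6 | data) = 0.39237, P(r = 7 | data) = 0.40054.
So P(white next | data) = Σ P(white next | H) P(H | data) = (8/9)(0.0027248) + (4/9)(0.20436) + (1/3)(0.39237) + (2/9)(0.40054) = 0.31305.

0.3130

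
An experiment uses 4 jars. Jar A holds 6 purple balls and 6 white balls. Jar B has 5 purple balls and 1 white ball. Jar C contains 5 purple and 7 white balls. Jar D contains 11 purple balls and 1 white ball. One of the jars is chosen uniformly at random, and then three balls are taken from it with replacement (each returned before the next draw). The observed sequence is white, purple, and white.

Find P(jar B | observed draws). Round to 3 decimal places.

Compute the likelihood of the observed sequence for each case: P(data | jar A) = (6/12)(6/12)(6/12) = 0.125; P(data | jar B) = (1/6)(5/6)(1/6) = 0.023148; P(data | jar C) = (7/12)(5/12)(7/12) = 0.14178; P(data | jar D) = (1/12)(11/12)(1/12) = 0.0063657.
The prior-weighted likelihoods are 1/4 · 0.125 = 0.03125, 1/4 · 0.023148 = 0.005787, 1/4 · 0.14178 = 0.035446, 1/4 · 0.0063657 = 0.0015914; with total 0.074074.
So P(jar B | data) = (0.005787) / (0.074074) = 0.078125.

0.078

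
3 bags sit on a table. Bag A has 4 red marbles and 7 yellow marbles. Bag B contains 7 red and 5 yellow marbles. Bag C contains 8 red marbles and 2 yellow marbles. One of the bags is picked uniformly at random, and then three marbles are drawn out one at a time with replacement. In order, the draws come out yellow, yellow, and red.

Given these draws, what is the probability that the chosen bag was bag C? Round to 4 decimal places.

0.1141

The likelihood of the observed sequence under each hypothesis: P(data | bag A) = (7/11)(7/11)(4/11) = 0.14726; P(data | bag B) = (5/12)(5/12)(7/12) = 0.10127; P(data | bag C) = (2/10)(2/10)(8/10) = 0.032.
Weighting by the prior gives 1/3 · 0.14726 = 0.049086, 1/3 · 0.10127 = 0.033758, 1/3 · 0.032 = 0.010667; these sum to 0.09351.
Therefore the posterior P(bag C | data) = (0.010667) / (0.09351) = 0.11407.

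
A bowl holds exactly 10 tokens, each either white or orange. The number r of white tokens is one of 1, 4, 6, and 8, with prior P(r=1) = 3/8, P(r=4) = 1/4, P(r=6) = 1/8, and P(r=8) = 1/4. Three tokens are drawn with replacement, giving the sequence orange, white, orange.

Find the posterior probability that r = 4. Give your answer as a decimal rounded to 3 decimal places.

0.417

Compute the likelihood of the observed sequence for each case: P(data | r = 1) = (9/10)(1/10)(9/10) = 0.081; P(data | r = 4) = (6/10)(4/10)(6/10) = 0.144; P(data | r = 6) = (4/10)(6/10)(4/10) = 0.096; P(data | r = 8) = (2/10)(8/10)(2/10) = 0.032.
Weighting by the prior gives 3/8 · 0.081 = 0.030375, 1/4 · 0.144 = 0.036, 1/8 · 0.096 = 0.012, 1/4 · 0.032 = 0.008; these sum to 0.086375.
Hence P(r = 4 | data) = (0.036) / (0.086375) = 0.41679.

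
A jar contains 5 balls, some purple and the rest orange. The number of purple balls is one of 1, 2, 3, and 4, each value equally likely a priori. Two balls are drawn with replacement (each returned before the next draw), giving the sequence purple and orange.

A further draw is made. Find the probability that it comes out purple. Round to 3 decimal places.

0.500

Compute the likelihood of the observed sequence for each case: P(data | r = 1) = (1/5)(4/5) = 4/25; P(data | r = 2) = (2/5)(3/5) = 6/25; P(data | r = 3) = (3/5)(2/5) = 6/25; P(data | r = 4) = (4/5)(1/5) = 4/25.
Weighting by the prior gives 1/4 · 4/25 = 1/25, 1/4 · 6/25 = 3/50, 1/4 · 6/25 = 3/50, 1/4 · 4/25 = 1/25; summing to 1/5.
Normalising, the posterior is P(r = 1 | data) = 1/5, P(r = 2 | data) = 3/10, P(r = 3 | data) = 3/10, P(r = 4 | data) = 1/5.
So P(purple next | data) = Σ P(purple next | H) P(H | data) = (1/5)(1/5) + (2/5)(3/10) + (3/5)(3/10) + (4/5)(1/5) = 1/2.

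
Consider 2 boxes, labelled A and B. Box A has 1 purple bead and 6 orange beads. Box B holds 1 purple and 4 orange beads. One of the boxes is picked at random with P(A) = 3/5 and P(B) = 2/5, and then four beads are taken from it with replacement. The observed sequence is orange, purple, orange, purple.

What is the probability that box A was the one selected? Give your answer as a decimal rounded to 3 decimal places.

0.468

Under each hypothesis, the probability of the observed sequence is: P(data | box A) = (6/7)(1/7)(6/7)(1/7) = 0.014994; P(data | box B) = (4/5)(1/5)(4/5)(1/5) = 0.0256.
Multiplying each by its prior: 3/5 · 0.014994 = 0.0089963, 2/5 · 0.0256 = 0.01024; these sum to 0.019236.
By Bayes' rule, P(box A | data) = (0.0089963) / (0.019236) = 0.46767.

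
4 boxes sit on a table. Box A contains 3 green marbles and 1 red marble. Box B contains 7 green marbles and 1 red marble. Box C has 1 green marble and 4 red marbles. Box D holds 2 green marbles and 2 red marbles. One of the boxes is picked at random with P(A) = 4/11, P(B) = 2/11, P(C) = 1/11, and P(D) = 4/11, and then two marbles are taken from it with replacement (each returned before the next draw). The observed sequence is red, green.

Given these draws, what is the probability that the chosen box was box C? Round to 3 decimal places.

For each hypothesis, P(data | H) works out to: P(data | box A) = (1/4)(3/4) = 0.1875; P(data | box B) = (1/8)(7/8) = 0.10938; P(data | box C) = (4/5)(1/5) = 0.16; P(data | box D) = (2/4)(2/4) = 0.25.
Weighting by the prior gives 4/11 · 0.1875 = 0.068182, 2/11 · 0.10938 = 0.019886, 1/11 · 0.16 = 0.014545, 4/11 · 0.25 = 0.090909; these sum to 0.19352.
By Bayes' rule, P(box C | data) = (0.014545) / (0.19352) = 0.075161.

0.075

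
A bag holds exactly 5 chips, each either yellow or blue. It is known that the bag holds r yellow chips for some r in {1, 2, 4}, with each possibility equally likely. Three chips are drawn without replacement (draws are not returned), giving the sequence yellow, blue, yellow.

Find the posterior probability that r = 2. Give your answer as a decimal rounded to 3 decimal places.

0.333

Compute the likelihood of the observed sequence for each case: P(data | r = 1) = (1/5)(4/4)(0/3) = 0; P(data | r = 2) = (2/5)(3/4)(1/3) = 1/10; P(data | r = 4) = (4/5)(1/4)(3/3) = 1/5.
Multiplying each by its prior: 1/3 · 0 = 0, 1/3 · 1/10 = 1/30, 1/3 · 1/5 = 1/15; these sum to 1/10.
Therefore the posterior P(r = 2 | data) = (1/30) / (1/10) = 1/3.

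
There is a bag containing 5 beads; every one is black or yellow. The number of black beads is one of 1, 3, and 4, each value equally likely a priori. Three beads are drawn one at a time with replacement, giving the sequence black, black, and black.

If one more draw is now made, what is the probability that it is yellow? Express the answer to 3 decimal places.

Under each hypothesis, the probability of the observed sequence is: P(data | r = 1) = (1/5)(1/5)(1/5) = 1/125; P(data | r = 3) = (3/5)(3/5)(3/5) = 27/125; P(data | r = 4) = (4/5)(4/5)(4/5) = 64/125.
The prior-weighted likelihoods are 1/3 · 1/125 = 1/375, 1/3 · 27/125 = 9/125, 1/3 · 64/125 = 64/375; with total 92/375.
Normalising, the posterior is P(r = 1 | data) = 1/92, P(r = 3 | data) = 27/92, P(r = 4 | data) = 16/23.
Averaging over the posterior, P(yellow next | data) = (4/5)(1/92) + (2/5)(27/92) + (1/5)(16/23) = 61/230.

0.265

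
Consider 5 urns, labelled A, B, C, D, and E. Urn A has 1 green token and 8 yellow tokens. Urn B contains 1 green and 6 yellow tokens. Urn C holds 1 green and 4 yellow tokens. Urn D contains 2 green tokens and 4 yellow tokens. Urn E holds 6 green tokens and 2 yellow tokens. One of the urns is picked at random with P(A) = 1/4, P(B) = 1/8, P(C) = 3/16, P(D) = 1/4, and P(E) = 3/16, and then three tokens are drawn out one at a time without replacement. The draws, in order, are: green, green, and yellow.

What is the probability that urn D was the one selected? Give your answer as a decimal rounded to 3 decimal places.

0.332

Under each hypothesis, the probability of the observed sequence is: P(data | urn A) = (1/9)(0/8) = 0; P(data | urn B) = (1/7)(0/6) = 0; P(data | urn C) = (1/5)(0/4) = 0; P(data | urn D) = (2/6)(1/5)(4/4) = 0.066667; P(data | urn E) = (6/8)(5/7)(2/6) = 0.17857.
Weighting by the prior gives 1/4 · 0 = 0, 1/8 · 0 = 0, 3/16 · 0 = 0, 1/4 · 0.066667 = 0.016667, 3/16 · 0.17857 = 0.033482; summing to 0.050149.
By Bayes' rule, P(urn D | data) = (0.016667) / (0.050149) = 0.33234.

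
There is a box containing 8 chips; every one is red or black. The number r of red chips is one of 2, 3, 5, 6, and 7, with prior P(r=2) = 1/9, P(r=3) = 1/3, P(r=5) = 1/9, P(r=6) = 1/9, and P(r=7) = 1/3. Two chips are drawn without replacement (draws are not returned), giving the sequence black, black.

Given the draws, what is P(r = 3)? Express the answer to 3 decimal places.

0.612

The likelihood of the observed sequence under each hypothesis: P(data | r = 2) = (6/8)(5/7) = 15/28; P(data | r = 3) = (5/8)(4/7) = 5/14; P(data | r = 5) = (3/8)(2/7) = 3/28; P(data | r = 6) = (2/8)(1/7) = 1/28; P(data | r = 7) = (1/8)(0/7) = 0.
Weighting by the prior gives 1/9 · 15/28 = 5/84, 1/3 · 5/14 = 5/42, 1/9 · 3/28 = 1/84, 1/9 · 1/28 = 1/252, 1/3 · 0 = 0; these sum to 7/36.
By Bayes' rule, P(r = 3 | data) = (5/42) / (7/36) = 30/49.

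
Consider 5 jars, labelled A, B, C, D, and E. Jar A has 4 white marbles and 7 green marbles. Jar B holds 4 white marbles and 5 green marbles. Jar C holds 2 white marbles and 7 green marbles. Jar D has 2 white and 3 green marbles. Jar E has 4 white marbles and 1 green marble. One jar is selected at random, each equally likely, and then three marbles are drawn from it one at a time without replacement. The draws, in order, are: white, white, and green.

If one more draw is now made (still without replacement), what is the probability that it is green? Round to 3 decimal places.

Compute the likelihood of the observed sequence for each case: P(data | jar A) = (4/11)(3/10)(7/9) = 0.084848; P(data | jar B) = (4/9)(3/8)(5/7) = 0.11905; P(data | jar C) = (2/9)(1/8)(7/7) = 0.027778; P(data | jar D) = (2/5)(1/4)(3/3) = 0.1; P(data | jar E) = (4/5)(3/4)(1/3) = 0.2.
Weighting by the prior gives 1/5 · 0.084848 = 0.01697, 1/5 · 0.11905 = 0.02381, 1/5 · 0.027778 = 0.0055556, 1/5 · 0.1 = 0.02, 1/5 · 0.2 = 0.04; summing to 0.10633.
Normalising, the posterior is P(jar A | data) = 0.15959, P(jar B | data) = 0.22391, P(jar C | data) = 0.052246, P(jar D | data) = 0.18809, P(jar E | data) = 0.37617.
So P(green next | data) = Σ P(green next | H) P(H | data) = (3/4)(0.15959) + (2/3)(0.22391) + (1)(0.052246) + (1)(0.18809) + (0)(0.37617) = 0.5093.

0.509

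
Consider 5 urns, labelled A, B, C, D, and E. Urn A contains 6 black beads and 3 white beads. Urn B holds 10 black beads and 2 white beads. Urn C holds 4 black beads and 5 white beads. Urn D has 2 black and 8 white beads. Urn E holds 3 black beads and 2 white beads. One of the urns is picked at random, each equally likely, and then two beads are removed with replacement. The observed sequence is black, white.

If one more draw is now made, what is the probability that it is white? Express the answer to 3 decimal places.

The likelihood of the observed sequence under each hypothesis: P(data | urn A) = (6/9)(3/9) = 0.22222; P(data | urn B) = (10/12)(2/12) = 0.13889; P(data | urn C) = (4/9)(5/9) = 0.24691; P(data | urn D) = (2/10)(8/10) = 0.16; P(data | urn E) = (3/5)(2/5) = 0.24.
Weighting by the prior gives 1/5 · 0.22222 = 0.044444, 1/5 · 0.13889 = 0.027778, 1/5 · 0.24691 = 0.049383, 1/5 · 0.16 = 0.032, 1/5 · 0.24 = 0.048; summing to 0.2016.
Normalising, the posterior is P(urn A | data) = 0.22045, P(urn B | data) = 0.13778, P(urn C | data) = 0.24495, P(urn D | data) = 0.15873, P(urn E | data) = 0.23809.
Averaging over the posterior, P(white next | data) = (1/3)(0.22045) + (1/6)(0.13778) + (5/9)(0.24495) + (4/5)(0.15873) + (2/5)(0.23809) = 0.45475.

0.455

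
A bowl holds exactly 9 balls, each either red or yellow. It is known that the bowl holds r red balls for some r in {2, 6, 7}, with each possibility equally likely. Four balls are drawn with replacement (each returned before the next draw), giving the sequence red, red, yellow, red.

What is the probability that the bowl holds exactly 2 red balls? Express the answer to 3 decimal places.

0.040

Under each hypothesis, the probability of the observed sequence is: P(data | r = 2) = (2/9)(2/9)(7/9)(2/9) = 0.0085353; P(data | r = 6) = (6/9)(6/9)(3/9)(6/9) = 0.098765; P(data | r = 7) = (7/9)(7/9)(2/9)(7/9) = 0.10456.
The prior-weighted likelihoods are 1/3 · 0.0085353 = 0.0028451, 1/3 · 0.098765 = 0.032922, 1/3 · 0.10456 = 0.034852; summing to 0.070619.
Therefore the posterior P(r = 2 | data) = (0.0028451) / (0.070619) = 0.040288.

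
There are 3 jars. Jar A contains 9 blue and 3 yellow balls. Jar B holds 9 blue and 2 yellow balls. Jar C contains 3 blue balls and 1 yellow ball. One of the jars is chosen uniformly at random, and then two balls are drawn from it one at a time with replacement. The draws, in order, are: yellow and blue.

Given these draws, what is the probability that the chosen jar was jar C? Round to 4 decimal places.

0.3580

Compute the likelihood of the observed sequence for each case: P(data | jar A) = (3/12)(9/12) = 3/16; P(data | jar B) = (2/11)(9/11) = 18/121; P(data | jar C) = (1/4)(3/4) = 3/16.
Multiplying each by its prior: 1/3 · 3/16 = 1/16, 1/3 · 18/121 = 6/121, 1/3 · 3/16 = 1/16; these sum to 169/968.
By Bayes' rule, P(jar C | data) = (1/16) / (169/968) = 121/338.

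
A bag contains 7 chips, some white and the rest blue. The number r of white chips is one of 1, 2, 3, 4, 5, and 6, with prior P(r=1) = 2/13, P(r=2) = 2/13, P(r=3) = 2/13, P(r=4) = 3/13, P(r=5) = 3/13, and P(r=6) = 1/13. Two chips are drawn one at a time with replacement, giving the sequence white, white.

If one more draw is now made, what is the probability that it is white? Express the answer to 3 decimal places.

0.653

For each hypothesis, P(data | H) works out to: P(data | r = 1) = (1/7)(1/7) = 1/49; P(data | r = 2) = (2/7)(2/7) = 4/49; P(data | r = 3) = (3/7)(3/7) = 9/49; P(data | r = 4) = (4/7)(4/7) = 16/49; P(data | r = 5) = (5/7)(5/7) = 25/49; P(data | r = 6) = (6/7)(6/7) = 36/49.
Multiplying each by its prior: 2/13 · 1/49 = 2/637, 2/13 · 4/49 = 8/637, 2/13 · 9/49 = 18/637, 3/13 · 16/49 = 48/637, 3/13 · 25/49 = 75/637, 1/13 · 36/49 = 36/637; with total 187/637.
Dividing through by the total gives posterior P(r = 1 | data) = 0.010695, P(r = 2 | data) = 0.042781, P(r = 3 | data) = 0.096257, P(r = 4 | data) = 0.25668, P(r = 5 | data) = 0.40107, P(r = 6 | data) = 0.19251.
Averaging over the posterior, P(white next | data) = (1/7)(0.010695) + (2/7)(0.042781) + (3/7)(0.096257) + (4/7)(0.25668) + (5/7)(0.40107) + (6/7)(0.19251) = 0.65317.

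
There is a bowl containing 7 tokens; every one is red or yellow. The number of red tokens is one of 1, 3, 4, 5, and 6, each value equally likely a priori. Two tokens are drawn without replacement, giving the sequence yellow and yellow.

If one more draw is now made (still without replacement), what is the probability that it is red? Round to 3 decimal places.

For each hypothesis, P(data | H) works out to: P(data | r = 1) = (6/7)(5/6) = 5/7; P(data | r = 3) = (4/7)(3/6) = 2/7; P(data | r = 4) = (3/7)(2/6) = 1/7; P(data | r = 5) = (2/7)(1/6) = 1/21; P(data | r = 6) = (1/7)(0/6) = 0.
Weighting by the prior gives 1/5 · 5/7 = 1/7, 1/5 · 2/7 = 2/35, 1/5 · 1/7 = 1/35, 1/5 · 1/21 = 1/105, 1/5 · 0 = 0; with total 5/21.
Normalising, the posterior is P(r = 1 | data) = 3/5, P(r = 3 | data) = 6/25, P(r = 4 | data) = 3/25, P(r = 5 | data) = 1/25, P(r = 6 | data) = 0.
So P(red next | data) = Σ P(red next | H) P(H | data) = (1/5)(3/5) + (3/5)(6/25) + (4/5)(3/25) + (1)(1/25) = 2/5.

0.400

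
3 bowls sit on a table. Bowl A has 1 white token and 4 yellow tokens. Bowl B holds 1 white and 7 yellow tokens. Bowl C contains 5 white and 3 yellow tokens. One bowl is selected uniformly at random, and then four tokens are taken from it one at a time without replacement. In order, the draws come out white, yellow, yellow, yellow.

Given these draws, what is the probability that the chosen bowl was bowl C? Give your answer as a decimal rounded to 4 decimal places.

For each hypothesis, P(data | H) works out to: P(data | bowl A) = (1/5)(4/4)(3/3)(2/2) = 1/5; P(data | bowl B) = (1/8)(7/7)(6/6)(5/5) = 1/8; P(data | bowl C) = (5/8)(3/7)(2/6)(1/5) = 1/56.
Multiplying each by its prior: 1/3 · 1/5 = 1/15, 1/3 · 1/8 = 1/24, 1/3 · 1/56 = 1/168; summing to 4/35.
Hence P(bowl C | data) = (1/168) / (4/35) = 5/96.

0.0521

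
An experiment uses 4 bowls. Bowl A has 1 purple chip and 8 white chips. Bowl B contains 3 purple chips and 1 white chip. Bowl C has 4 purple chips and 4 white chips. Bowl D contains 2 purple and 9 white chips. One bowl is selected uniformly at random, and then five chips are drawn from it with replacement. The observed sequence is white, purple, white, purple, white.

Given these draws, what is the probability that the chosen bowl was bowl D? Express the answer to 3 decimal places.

0.271

Under each hypothesis, the probability of the observed sequence is: P(data | bowl A) = (8/9)(1/9)(8/9)(1/9)(8/9) = 0.0086708; P(data | bowl B) = (1/4)(3/4)(1/4)(3/4)(1/4) = 0.0087891; P(data | bowl C) = (4/8)(4/8)(4/8)(4/8)(4/8) = 0.03125; P(data | bowl D) = (9/11)(2/11)(9/11)(2/11)(9/11) = 0.018106.
The prior-weighted likelihoods are 1/4 · 0.0086708 = 0.0021677, 1/4 · 0.0087891 = 0.0021973, 1/4 · 0.03125 = 0.0078125, 1/4 · 0.018106 = 0.0045265; these sum to 0.016704.
So P(bowl D | data) = (0.0045265) / (0.016704) = 0.27098.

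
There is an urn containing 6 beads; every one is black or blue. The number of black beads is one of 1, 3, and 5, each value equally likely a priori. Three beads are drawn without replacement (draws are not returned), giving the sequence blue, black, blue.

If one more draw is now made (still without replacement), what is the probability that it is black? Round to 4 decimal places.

0.3158

Compute the likelihood of the observed sequence for each case: P(data | r = 1) = (5/6)(1/5)(4/4) = 1/6; P(data | r = 3) = (3/6)(3/5)(2/4) = 3/20; P(data | r = 5) = (1/6)(5/5)(0/4) = 0.
Weighting by the prior gives 1/3 · 1/6 = 1/18, 1/3 · 3/20 = 1/20, 1/3 · 0 = 0; with total 19/180.
Dividing through by the total gives posterior P(r = 1 | data) = 10/19, P(r = 3 | data) = 9/19, P(r = 5 | data) = 0.
So P(black next | data) = Σ P(black next | H) P(H | data) = (0)(10/19) + (2/3)(9/19) = 6/19.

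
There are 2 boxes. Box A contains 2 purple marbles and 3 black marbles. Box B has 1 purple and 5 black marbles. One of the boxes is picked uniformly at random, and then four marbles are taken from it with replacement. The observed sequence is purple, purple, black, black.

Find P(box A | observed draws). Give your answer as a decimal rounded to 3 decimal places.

0.749

Under each hypothesis, the probability of the observed sequence is: P(data | box A) = (2/5)(2/5)(3/5)(3/5) = 0.0576; P(data | box B) = (1/6)(1/6)(5/6)(5/6) = 0.01929.
Weighting by the prior gives 1/2 · 0.0576 = 0.0288, 1/2 · 0.01929 = 0.0096451; with total 0.038445.
Therefore the posterior P(box A | data) = (0.0288) / (0.038445) = 0.74912.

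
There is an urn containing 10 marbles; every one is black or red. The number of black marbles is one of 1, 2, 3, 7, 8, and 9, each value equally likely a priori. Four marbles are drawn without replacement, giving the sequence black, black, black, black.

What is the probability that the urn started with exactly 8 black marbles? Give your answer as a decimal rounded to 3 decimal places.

0.303

The likelihood of the observed sequence under each hypothesis: P(data | r = 1) = (1/10)(0/9) = 0; P(data | r = 2) = (2/10)(1/9)(0/8) = 0; P(data | r = 3) = (3/10)(2/9)(1/8)(0/7) = 0; P(data | r = 7) = (7/10)(6/9)(5/8)(4/7) = 1/6; P(data | r = 8) = (8/10)(7/9)(6/8)(5/7) = 1/3; P(data | r = 9) = (9/10)(8/9)(7/8)(6/7) = 3/5.
Weighting by the prior gives 1/6 · 0 = 0, 1/6 · 0 = 0, 1/6 · 0 = 0, 1/6 · 1/6 = 1/36, 1/6 · 1/3 = 1/18, 1/6 · 3/5 = 1/10; with total 11/60.
Therefore the posterior P(r = 8 | data) = (1/18) / (11/60) = 10/33.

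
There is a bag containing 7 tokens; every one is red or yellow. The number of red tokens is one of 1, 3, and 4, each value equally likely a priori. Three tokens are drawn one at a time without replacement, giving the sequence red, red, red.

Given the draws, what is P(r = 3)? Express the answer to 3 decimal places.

Under each hypothesis, the probability of the observed sequence is: P(data | r = 1) = (1/7)(0/6) = 0; P(data | r = 3) = (3/7)(2/6)(1/5) = 1/35; P(data | r = 4) = (4/7)(3/6)(2/5) = 4/35.
The prior-weighted likelihoods are 1/3 · 0 = 0, 1/3 · 1/35 = 1/105, 1/3 · 4/35 = 4/105; summing to 1/21.
By Bayes' rule, P(r = 3 | data) = (1/105) / (1/21) = 1/5.

0.200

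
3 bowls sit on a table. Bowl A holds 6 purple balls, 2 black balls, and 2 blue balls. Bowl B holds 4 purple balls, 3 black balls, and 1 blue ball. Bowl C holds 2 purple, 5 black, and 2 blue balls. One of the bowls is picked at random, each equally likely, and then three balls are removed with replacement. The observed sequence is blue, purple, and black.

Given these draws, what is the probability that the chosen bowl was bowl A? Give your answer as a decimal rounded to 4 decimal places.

0.3205

Compute the likelihood of the observed sequence for each case: P(data | bowl A) = (2/10)(6/10)(2/10) = 0.024; P(data | bowl B) = (1/8)(4/8)(3/8) = 0.023438; P(data | bowl C) = (2/9)(2/9)(5/9) = 0.027435.
Multiplying each by its prior: 1/3 · 0.024 = 0.008, 1/3 · 0.023438 = 0.0078125, 1/3 · 0.027435 = 0.0091449; these sum to 0.024957.
Therefore the posterior P(bowl A | data) = (0.008) / (0.024957) = 0.32055.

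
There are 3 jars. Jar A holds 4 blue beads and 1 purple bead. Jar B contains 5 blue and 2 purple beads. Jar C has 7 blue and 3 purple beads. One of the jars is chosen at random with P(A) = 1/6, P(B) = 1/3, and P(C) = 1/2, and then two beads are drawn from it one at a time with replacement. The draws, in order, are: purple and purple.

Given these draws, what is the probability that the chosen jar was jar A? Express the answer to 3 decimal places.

0.085

Compute the likelihood of the observed sequence for each case: P(data | jar A) = (1/5)(1/5) = 0.04; P(data | jar B) = (2/7)(2/7) = 0.081633; P(data | jar C) = (3/10)(3/10) = 0.09.
The prior-weighted likelihoods are 1/6 · 0.04 = 0.0066667, 1/3 · 0.081633 = 0.027211, 1/2 · 0.09 = 0.045; these sum to 0.078878.
So P(jar A | data) = (0.0066667) / (0.078878) = 0.084519.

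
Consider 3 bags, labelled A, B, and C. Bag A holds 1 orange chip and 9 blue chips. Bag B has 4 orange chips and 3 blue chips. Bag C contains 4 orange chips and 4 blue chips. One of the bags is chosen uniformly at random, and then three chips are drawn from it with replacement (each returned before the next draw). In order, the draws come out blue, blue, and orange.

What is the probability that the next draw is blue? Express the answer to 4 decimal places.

0.5801

For each hypothesis, P(data | H) works out to: P(data | bag A) = (9/10)(9/10)(1/10) = 0.081; P(data | bag B) = (3/7)(3/7)(4/7) = 0.10496; P(data | bag C) = (4/8)(4/8)(4/8) = 0.125.
The prior-weighted likelihoods are 1/3 · 0.081 = 0.027, 1/3 · 0.10496 = 0.034985, 1/3 · 0.125 = 0.041667; these sum to 0.10365.
Dividing through by the total gives posterior P(bag A | data) = 0.26049, P(bag B | data) = 0.33753, P(bag C | data) = 0.40199.
Averaging over the posterior, P(blue next | data) = (9/10)(0.26049) + (3/7)(0.33753) + (1/2)(0.40199) = 0.58009.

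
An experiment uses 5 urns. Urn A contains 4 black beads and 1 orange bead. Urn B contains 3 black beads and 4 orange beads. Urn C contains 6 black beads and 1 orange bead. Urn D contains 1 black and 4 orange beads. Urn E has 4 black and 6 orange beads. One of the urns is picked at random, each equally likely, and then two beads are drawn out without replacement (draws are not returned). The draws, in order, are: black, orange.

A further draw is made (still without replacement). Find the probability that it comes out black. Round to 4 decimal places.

0.5087

Compute the likelihood of the observed sequence for each case: P(data | urn A) = (4/5)(1/4) = 1/5; P(data | urn B) = (3/7)(4/6) = 2/7; P(data | urn C) = (6/7)(1/6) = 1/7; P(data | urn D) = (1/5)(4/4) = 1/5; P(data | urn E) = (4/10)(6/9) = 4/15.
The prior-weighted likelihoods are 1/5 · 1/5 = 1/25, 1/5 · 2/7 = 2/35, 1/5 · 1/7 = 1/35, 1/5 · 1/5 = 1/25, 1/5 · 4/15 = 4/75; these sum to 23/105.
Normalising, the posterior is P(urn A | data) = 21/115, P(urn B | data) = 6/23, P(urn C | data) = 3/23, P(urn D | data) = 21/115, P(urn E | data) = 28/115.
Averaging over the posterior, P(black next | data) = (1)(21/115) + (2/5)(6/23) + (1)(3/23) + (0)(21/115) + (3/8)(28/115) = 117/230.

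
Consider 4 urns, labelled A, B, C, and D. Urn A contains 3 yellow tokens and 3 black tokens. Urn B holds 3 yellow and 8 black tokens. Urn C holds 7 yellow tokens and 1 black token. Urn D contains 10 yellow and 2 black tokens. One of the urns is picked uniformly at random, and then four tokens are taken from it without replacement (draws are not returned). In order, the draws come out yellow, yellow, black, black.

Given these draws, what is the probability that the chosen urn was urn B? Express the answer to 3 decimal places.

Compute the likelihood of the observed sequence for each case: P(data | urn A) = (3/6)(2/5)(3/4)(2/3) = 1/10; P(data | urn B) = (3/11)(2/10)(8/9)(7/8) = 7/165; P(data | urn C) = (7/8)(6/7)(1/6)(0/5) = 0; P(data | urn D) = (10/12)(9/11)(2/10)(1/9) = 1/66.
Weighting by the prior gives 1/4 · 1/10 = 1/40, 1/4 · 7/165 = 7/660, 1/4 · 0 = 0, 1/4 · 1/66 = 1/264; summing to 13/330.
Therefore the posterior P(urn B | data) = (7/660) / (13/330) = 7/26.

0.269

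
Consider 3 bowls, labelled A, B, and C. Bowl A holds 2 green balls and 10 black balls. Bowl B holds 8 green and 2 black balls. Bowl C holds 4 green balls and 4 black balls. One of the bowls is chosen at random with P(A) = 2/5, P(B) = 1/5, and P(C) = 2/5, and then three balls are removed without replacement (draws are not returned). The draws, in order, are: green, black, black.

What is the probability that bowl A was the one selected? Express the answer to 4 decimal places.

For each hypothesis, P(data | H) works out to: P(data | bowl A) = (2/12)(10/11)(9/10) = 0.13636; P(data | bowl B) = (8/10)(2/9)(1/8) = 0.022222; P(data | bowl C) = (4/8)(4/7)(3/6) = 0.14286.
The prior-weighted likelihoods are 2/5 · 0.13636 = 0.054545, 1/5 · 0.022222 = 0.0044444, 2/5 · 0.14286 = 0.057143; summing to 0.11613.
So P(bowl A | data) = (0.054545) / (0.11613) = 0.46968.

0.4697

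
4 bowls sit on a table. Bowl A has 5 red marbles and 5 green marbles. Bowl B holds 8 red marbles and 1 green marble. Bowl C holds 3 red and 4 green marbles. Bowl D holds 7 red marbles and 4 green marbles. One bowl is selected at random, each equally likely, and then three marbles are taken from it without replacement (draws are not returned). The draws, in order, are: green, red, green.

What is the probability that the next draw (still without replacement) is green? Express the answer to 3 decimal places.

0.421

The likelihood of the observed sequence under each hypothesis: P(data | bowl A) = (5/10)(5/9)(4/8) = 0.13889; P(data | bowl B) = (1/9)(8/8)(0/7) = 0; P(data | bowl C) = (4/7)(3/6)(3/5) = 0.17143; P(data | bowl D) = (4/11)(7/10)(3/9) = 0.084848.
The prior-weighted likelihoods are 1/4 · 0.13889 = 0.034722, 1/4 · 0 = 0, 1/4 · 0.17143 = 0.042857, 1/4 · 0.084848 = 0.021212; with total 0.098791.
The posterior is then P(bowl A | data) = 0.35147, P(bowl B | data) = 0, P(bowl C | data) = 0.43381, P(bowl D | data) = 0.21472.
The predictive probability is P(green next | data) = (3/7)(0.35147) + (1/2)(0.43381) + (1/4)(0.21472) = 0.42122.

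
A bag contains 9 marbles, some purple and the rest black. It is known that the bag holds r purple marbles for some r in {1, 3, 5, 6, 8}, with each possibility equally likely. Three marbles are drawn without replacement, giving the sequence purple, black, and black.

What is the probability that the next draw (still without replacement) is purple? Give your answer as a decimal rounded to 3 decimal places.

Compute the likelihood of the observed sequence for each case: P(data | r = 1) = (1/9)(8/8)(7/7) = 0.11111; P(data | r = 3) = (3/9)(6/8)(5/7) = 0.17857; P(data | r = 5) = (5/9)(4/8)(3/7) = 0.11905; P(data | r = 6) = (6/9)(3/8)(2/7) = 0.071429; P(data | r = 8) = (8/9)(1/8)(0/7) = 0.
Weighting by the prior gives 1/5 · 0.11111 = 0.022222, 1/5 · 0.17857 = 0.035714, 1/5 · 0.11905 = 0.02381, 1/5 · 0.071429 = 0.014286, 1/5 · 0 = 0; summing to 0.096032.
Normalising, the posterior is P(r = 1 | data) = 0.2314, P(r = 3 | data) = 0.3719, P(r = 5 | data) = 0.24793, P(r = 6 | data) = 0.14876, P(r = 8 | data) = 0.
The predictive probability is P(purple next | data) = (0)(0.2314) + (1/3)(0.3719) + (2/3)(0.24793) + (5/6)(0.14876) = 0.41322.

0.413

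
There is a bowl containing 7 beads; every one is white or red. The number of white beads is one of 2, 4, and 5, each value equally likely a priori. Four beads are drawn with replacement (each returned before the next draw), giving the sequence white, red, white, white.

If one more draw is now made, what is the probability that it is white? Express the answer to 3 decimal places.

For each hypothesis, P(data | H) works out to: P(data | r = 2) = (2/7)(5/7)(2/7)(2/7) = 0.01666; P(data | r = 4) = (4/7)(3/7)(4/7)(4/7) = 0.079967; P(data | r = 5) = (5/7)(2/7)(5/7)(5/7) = 0.10412.
Weighting by the prior gives 1/3 · 0.01666 = 0.0055532, 1/3 · 0.079967 = 0.026656, 1/3 · 0.10412 = 0.034708; with total 0.066917.
Dividing through by the total gives posterior P(r = 2 | data) = 0.082988, P(r = 4 | data) = 0.39834, P(r = 5 | data) = 0.51867.
Averaging over the posterior, P(white next | data) = (2/7)(0.082988) + (4/7)(0.39834) + (5/7)(0.51867) = 0.62181.

0.622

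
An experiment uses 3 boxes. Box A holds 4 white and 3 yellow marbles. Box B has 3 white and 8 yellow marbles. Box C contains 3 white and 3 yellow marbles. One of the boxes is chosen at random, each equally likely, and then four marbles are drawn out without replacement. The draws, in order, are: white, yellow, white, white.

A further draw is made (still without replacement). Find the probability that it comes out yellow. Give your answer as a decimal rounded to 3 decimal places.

For each hypothesis, P(data | H) works out to: P(data | box A) = (4/7)(3/6)(3/5)(2/4) = 0.085714; P(data | box B) = (3/11)(8/10)(2/9)(1/8) = 0.0060606; P(data | box C) = (3/6)(3/5)(2/4)(1/3) = 0.05.
Weighting by the prior gives 1/3 · 0.085714 = 0.028571, 1/3 · 0.0060606 = 0.0020202, 1/3 · 0.05 = 0.016667; summing to 0.047258.
Normalising, the posterior is P(box A | data) = 0.60458, P(box B | data) = 0.042748, P(box C | data) = 0.35267.
Averaging over the posterior, P(yellow next | data) = (2/3)(0.60458) + (1)(0.042748) + (1)(0.35267) = 0.79847.

0.798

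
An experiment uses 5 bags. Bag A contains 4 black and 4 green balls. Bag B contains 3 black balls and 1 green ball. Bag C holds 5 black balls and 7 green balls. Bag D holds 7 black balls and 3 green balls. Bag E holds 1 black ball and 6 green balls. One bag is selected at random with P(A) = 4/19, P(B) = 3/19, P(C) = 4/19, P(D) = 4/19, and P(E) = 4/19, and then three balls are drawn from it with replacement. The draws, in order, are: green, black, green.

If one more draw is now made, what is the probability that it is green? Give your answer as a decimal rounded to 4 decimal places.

0.5594

The likelihood of the observed sequence under each hypothesis: P(data | bag A) = (4/8)(4/8)(4/8) = 0.125; P(data | bag B) = (1/4)(3/4)(1/4) = 0.046875; P(data | bag C) = (7/12)(5/12)(7/12) = 0.14178; P(data | bag D) = (3/10)(7/10)(3/10) = 0.063; P(data | bag E) = (6/7)(1/7)(6/7) = 0.10496.
Multiplying each by its prior: 4/19 · 0.125 = 0.026316, 3/19 · 0.046875 = 0.0074013, 4/19 · 0.14178 = 0.029849, 4/19 · 0.063 = 0.013263, 4/19 · 0.10496 = 0.022096; these sum to 0.098925.
The posterior is then P(bag A | data) = 0.26602, P(bag B | data) = 0.074817, P(bag C | data) = 0.30173, P(bag D | data) = 0.13407, P(bag E | data) = 0.22336.
Averaging over the posterior, P(green next | data) = (1/2)(0.26602) + (1/4)(0.074817) + (7/12)(0.30173) + (3/10)(0.13407) + (6/7)(0.22336) = 0.5594.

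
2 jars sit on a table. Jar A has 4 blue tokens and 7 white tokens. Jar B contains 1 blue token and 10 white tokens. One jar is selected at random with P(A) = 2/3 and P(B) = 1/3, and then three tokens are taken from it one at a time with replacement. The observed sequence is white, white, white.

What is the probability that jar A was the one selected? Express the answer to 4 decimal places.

Compute the likelihood of the observed sequence for each case: P(data | jar A) = (7/11)(7/11)(7/11) = 0.2577; P(data | jar B) = (10/11)(10/11)(10/11) = 0.75131.
Multiplying each by its prior: 2/3 · 0.2577 = 0.1718, 1/3 · 0.75131 = 0.25044; these sum to 0.42224.
Therefore the posterior P(jar A | data) = (0.1718) / (0.42224) = 0.40688.

0.4069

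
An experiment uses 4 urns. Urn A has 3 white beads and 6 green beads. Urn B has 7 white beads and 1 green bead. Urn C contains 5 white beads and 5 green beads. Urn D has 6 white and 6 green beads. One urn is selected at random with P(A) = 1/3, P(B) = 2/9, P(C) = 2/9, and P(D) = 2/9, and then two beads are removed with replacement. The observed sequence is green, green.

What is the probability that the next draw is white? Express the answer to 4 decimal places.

0.4110

The likelihood of the observed sequence under each hypothesis: P(data | urn A) = (6/9)(6/9) = 4/9; P(data | urn B) = (1/8)(1/8) = 1/64; P(data | urn C) = (5/10)(5/10) = 1/4; P(data | urn D) = (6/12)(6/12) = 1/4.
Weighting by the prior gives 1/3 · 4/9 = 4/27, 2/9 · 1/64 = 1/288, 2/9 · 1/4 = 1/18, 2/9 · 1/4 = 1/18; these sum to 227/864.
Dividing through by the total gives posterior P(urn A | data) = 0.56388, P(urn B | data) = 0.013216, P(urn C | data) = 0.21145, P(urn D | data) = 0.21145.
So P(white next | data) = Σ P(white next | H) P(H | data) = (1/3)(0.56388) + (7/8)(0.013216) + (1/2)(0.21145) + (1/2)(0.21145) = 0.41098.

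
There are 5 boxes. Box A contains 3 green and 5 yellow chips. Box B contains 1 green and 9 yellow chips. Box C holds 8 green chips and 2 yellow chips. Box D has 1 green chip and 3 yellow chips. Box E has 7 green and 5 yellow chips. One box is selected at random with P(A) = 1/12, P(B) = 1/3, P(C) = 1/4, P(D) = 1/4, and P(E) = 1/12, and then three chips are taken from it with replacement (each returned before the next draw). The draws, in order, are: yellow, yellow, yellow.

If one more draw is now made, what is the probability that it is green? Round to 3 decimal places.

0.168

Compute the likelihood of the observed sequence for each case: P(data | box A) = (5/8)(5/8)(5/8) = 0.24414; P(data | box B) = (9/10)(9/10)(9/10) = 0.729; P(data | box C) = (2/10)(2/10)(2/10) = 0.008; P(data | box D) = (3/4)(3/4)(3/4) = 0.42188; P(data | box E) = (5/12)(5/12)(5/12) = 0.072338.
Multiplying each by its prior: 1/12 · 0.24414 = 0.020345, 1/3 · 0.729 = 0.243, 1/4 · 0.008 = 0.002, 1/4 · 0.42188 = 0.10547, 1/12 · 0.072338 = 0.0060282; these sum to 0.37684.
Dividing through by the total gives posterior P(box A | data) = 0.053988, P(box B | data) = 0.64483, P(box C | data) = 0.0053073, P(box D | data) = 0.27988, P(box E | data) = 0.015997.
So P(green next | data) = Σ P(green next | H) P(H | data) = (3/8)(0.053988) + (1/10)(0.64483) + (4/5)(0.0053073) + (1/4)(0.27988) + (7/12)(0.015997) = 0.16827.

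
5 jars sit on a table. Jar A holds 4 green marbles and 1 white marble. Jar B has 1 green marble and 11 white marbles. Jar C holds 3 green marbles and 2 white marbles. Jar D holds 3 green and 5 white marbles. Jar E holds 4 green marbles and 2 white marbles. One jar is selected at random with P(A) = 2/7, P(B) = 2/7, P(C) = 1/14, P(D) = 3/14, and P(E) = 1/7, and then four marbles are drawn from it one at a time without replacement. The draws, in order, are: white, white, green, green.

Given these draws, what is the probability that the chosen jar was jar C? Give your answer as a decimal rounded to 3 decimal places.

0.223

For each hypothesis, P(data | H) works out to: P(data | jar A) = (1/5)(0/4) = 0; P(data | jar B) = (11/12)(10/11)(1/10)(0/9) = 0; P(data | jar C) = (2/5)(1/4)(3/3)(2/2) = 0.1; P(data | jar D) = (5/8)(4/7)(3/6)(2/5) = 0.071429; P(data | jar E) = (2/6)(1/5)(4/4)(3/3) = 0.066667.
Weighting by the prior gives 2/7 · 0 = 0, 2/7 · 0 = 0, 1/14 · 0.1 = 0.0071429, 3/14 · 0.071429 = 0.015306, 1/7 · 0.066667 = 0.0095238; summing to 0.031973.
By Bayes' rule, P(jar C | data) = (0.0071429) / (0.031973) = 0.2234.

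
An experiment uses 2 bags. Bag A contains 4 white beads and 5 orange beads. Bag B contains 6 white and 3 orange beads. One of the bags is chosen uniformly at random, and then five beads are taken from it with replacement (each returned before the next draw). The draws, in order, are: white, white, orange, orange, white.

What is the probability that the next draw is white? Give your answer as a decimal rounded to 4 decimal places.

Under each hypothesis, the probability of the observed sequence is: P(data | bag A) = (4/9)(4/9)(5/9)(5/9)(4/9) = 0.027096; P(data | bag B) = (6/9)(6/9)(3/9)(3/9)(6/9) = 0.032922.
Multiplying each by its prior: 1/2 · 0.027096 = 0.013548, 1/2 · 0.032922 = 0.016461; these sum to 0.030009.
The posterior is then P(bag A | data) = 0.45147, P(bag B | data) = 0.54853.
So P(white next | data) = Σ P(white next | H) P(H | data) = (4/9)(0.45147) + (2/3)(0.54853) = 0.56634.

0.5663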